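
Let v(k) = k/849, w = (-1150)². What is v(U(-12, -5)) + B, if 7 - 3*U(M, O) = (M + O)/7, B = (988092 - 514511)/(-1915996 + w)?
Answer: -933811657/1175715576 ≈ -0.79425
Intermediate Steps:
w = 1322500
B = -473581/593496 (B = (988092 - 514511)/(-1915996 + 1322500) = 473581/(-593496) = 473581*(-1/593496) = -473581/593496 ≈ -0.79795)
U(M, O) = 7/3 - M/21 - O/21 (U(M, O) = 7/3 - (M + O)/(3*7) = 7/3 - (M/7 + O/7)/3 = 7/3 + (-M/21 - O/21) = 7/3 - M/21 - O/21)
v(k) = k/849 (v(k) = k*(1/849) = k/849)
v(U(-12, -5)) + B = (7/3 - 1/21*(-12) - 1/21*(-5))/849 - 473581/593496 = (7/3 + 4/7 + 5/21)/849 - 473581/593496 = (1/849)*(22/7) - 473581/593496 = 22/5943 - 473581/593496 = -933811657/1175715576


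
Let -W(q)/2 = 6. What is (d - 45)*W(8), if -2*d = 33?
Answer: 738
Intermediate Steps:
d = -33/2 (d = -½*33 = -33/2 ≈ -16.500)
W(q) = -12 (W(q) = -2*6 = -12)
(d - 45)*W(8) = (-33/2 - 45)*(-12) = -123/2*(-12) = 738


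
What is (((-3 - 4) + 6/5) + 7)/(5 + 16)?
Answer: 2/35 ≈ 0.057143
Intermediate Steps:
(((-3 - 4) + 6/5) + 7)/(5 + 16) = ((-7 + 6*(⅕)) + 7)/21 = ((-7 + 6/5) + 7)*(1/21) = (-29/5 + 7)*(1/21) = (6/5)*(1/21) = 2/35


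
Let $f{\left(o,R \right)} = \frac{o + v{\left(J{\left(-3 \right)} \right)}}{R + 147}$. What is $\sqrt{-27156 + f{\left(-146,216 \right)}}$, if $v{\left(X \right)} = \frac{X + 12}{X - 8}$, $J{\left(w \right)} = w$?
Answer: $\frac{i \sqrt{3578372259}}{363} \approx 164.79 i$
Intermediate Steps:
$v{\left(X \right)} = \frac{12 + X}{-8 + X}$
$f{\left(o,R \right)} = \frac{- \frac{9}{11} + o}{147 + R}$ ($f{\left(o,R \right)} = \frac{o + \frac{12 - 3}{-8 - 3}}{R + 147} = \frac{o + \frac{1}{-11} \cdot 9}{147 + R} = \frac{o - \frac{9}{11}}{147 + R} = \frac{- \frac{9}{11} + o}{147 + R}$)
$\sqrt{-27156 + f{\left(-146,216 \right)}} = \sqrt{-27156 + \frac{- \frac{9}{11} - 146}{147 + 216}} = \sqrt{-27156 + \frac{1}{363} \left(- \frac{1615}{11}\right)} = \sqrt{-27156 - \frac{1615}{3993}} = \sqrt{- \frac{108435523}{3993}} = \frac{i \sqrt{3578372259}}{363}$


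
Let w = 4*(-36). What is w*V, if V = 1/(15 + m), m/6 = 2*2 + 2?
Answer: -48/17 ≈ -2.8235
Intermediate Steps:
m = 36 (m = 6*(2*2 + 2) = 6*(4 + 2) = 6*6 = 36)
w = -144
V = 1/51 (V = 1/(15 + 36) = 1/51 ≈ 0.019608)
w*V = -144*1/51 = -48/17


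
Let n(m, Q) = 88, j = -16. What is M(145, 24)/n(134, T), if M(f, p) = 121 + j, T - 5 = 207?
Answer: 105/88 ≈ 1.1932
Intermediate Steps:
T = 212 (T = 5 + 207 = 212)
M(f, p) = 105 (M(f, p) = 121 - 16 = 105)
M(145, 24)/n(134, T) = 105/88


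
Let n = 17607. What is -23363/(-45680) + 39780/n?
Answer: 742834247/268095920 ≈ 2.7708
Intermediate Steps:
-23363/(-45680) + 39780/n = -23363/(-45680) + 39780/17607 = -23363*(-1/45680) + 39780*(1/17607) = 23363/45680 + 13260/5869 = 742834247/268095920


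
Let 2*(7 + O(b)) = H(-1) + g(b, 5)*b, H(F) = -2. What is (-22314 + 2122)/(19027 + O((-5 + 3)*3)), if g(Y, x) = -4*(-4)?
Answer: -20192/18971 ≈ -1.0644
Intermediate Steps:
g(Y, x) = 16
O(b) = -8 + 8*b (O(b) = -7 + (-2 + 16*b)/2 = -7 + (-1 + 8*b) = -8 + 8*b)
(-22314 + 2122)/(19027 + O((-5 + 3)*3)) = (-22314 + 2122)/(19027 + (-8 + 8*((-5 + 3)*3))) = -20192/(19027 + (-8 + 8*(-2*3))) = -20192/(19027 + (-8 + 8*(-6))) = -20192/(19027 + (-8 - 48)) = -20192/(19027 - 56) = -20192/18971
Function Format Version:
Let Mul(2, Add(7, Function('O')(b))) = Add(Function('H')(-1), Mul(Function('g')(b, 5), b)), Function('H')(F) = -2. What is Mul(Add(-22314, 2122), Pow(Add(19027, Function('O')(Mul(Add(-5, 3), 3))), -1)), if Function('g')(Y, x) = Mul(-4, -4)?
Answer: Rational(-20192, 18971) ≈ -1.0644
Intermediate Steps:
Function('g')(Y, x) = 16
Function('O')(b) = Add(-8, Mul(8, b)) (Function('O')(b) = Add(-7, Mul(Rational(1, 2), Add(-2, Mul(16, b)))) = Add(-7, Add(-1, Mul(8, b))) = Add(-8, Mul(8, b)))
Mul(Add(-22314, 2122), Pow(Add(19027, Function('O')(Mul(Add(-5, 3), 3))), -1)) = Mul(Add(-22314, 2122), Pow(Add(19027, Add(-8, Mul(8, Mul(Add(-5, 3), 3)))), -1)) = Mul(-20192, Pow(Add(19027, Add(-8, Mul(8, Mul(-2, 3)))), -1)) = Mul(-20192, Pow(Add(19027, Add(-8, Mul(8, -6))), -1)) = Mul(-20192, Pow(Add(19027, Add(-8, -48)), -1)) = Mul(-20192, Pow(Add(19027, -56), -1)) = Mul(-20192, Pow(18971, -1)) = Mul(-20192, Rational(1, 18971)) = Rational(-20192, 18971)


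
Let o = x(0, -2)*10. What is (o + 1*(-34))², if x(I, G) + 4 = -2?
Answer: 8836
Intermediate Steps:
x(I, G) = -6 (x(I, G) = -4 - 2 = -6)
o = -60 (o = -6*10 = -60)
(o + 1*(-34))² = (-60 + 1*(-34))² = (-60 - 34)² = (-94)² = 8836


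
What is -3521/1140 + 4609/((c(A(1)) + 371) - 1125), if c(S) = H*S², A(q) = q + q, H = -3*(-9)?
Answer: -198127/19380 ≈ -10.223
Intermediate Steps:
H = 27
A(q) = 2*q
c(S) = 27*S²
-3521/1140 + 4609/((c(A(1)) + 371) - 1125) = -3521/1140 + 4609/((27*(2*1)² + 371) - 1125) = -3521*1/1140 + 4609/((27*2² + 371) - 1125) = -3521/1140 + 4609/((27*4 + 371) - 1125) = -3521/1140 + 4609/((108 + 371) - 1125) = -3521/1140 + 4609/(479 - 1125) = -3521/1140 + 4609/(-646) = -3521/1140 + 4609*(-1/646) = -3521/1140 - 4609/646 = -198127/19380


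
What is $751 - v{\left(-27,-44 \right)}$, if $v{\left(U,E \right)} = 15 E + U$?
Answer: $1438$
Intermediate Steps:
$v{\left(U,E \right)} = U + 15 E$
$751 - v{\left(-27,-44 \right)} = 751 - \left(-27 + 15 \left(-44\right)\right) = 751 - \left(-27 - 660\right) = 751 - -687 = 751 + 687 = 1438$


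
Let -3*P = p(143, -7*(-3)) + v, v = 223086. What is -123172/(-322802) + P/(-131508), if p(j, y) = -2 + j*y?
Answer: 60787822951/63676568124 ≈ 0.95463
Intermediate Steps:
P = -226087/3 (P = -((-2 + 143*(-7*(-3))) + 223086)/3 = -((-2 + 143*21) + 223086)/3 = -((-2 + 3003) + 223086)/3 = -(3001 + 223086)/3 = -⅓*226087 = -226087/3 ≈ -75362.)
-123172/(-322802) + P/(-131508) = -123172/(-322802) - 226087/3/(-131508) = -123172*(-1/322802) - 226087/3*(-1/131508) = 61586/161401 + 226087/394524 = 60787822951/63676568124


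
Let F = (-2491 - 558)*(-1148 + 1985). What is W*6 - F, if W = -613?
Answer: 2548335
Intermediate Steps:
F = -2552013 (F = -3049*837 = -2552013)
W*6 - F = -613*6 - 1*(-2552013) = -3678 + 2552013 = 2548335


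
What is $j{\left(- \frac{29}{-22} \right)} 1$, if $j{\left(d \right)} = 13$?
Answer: $13$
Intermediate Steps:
$j{\left(- \frac{29}{-22} \right)} 1 = 13 \cdot 1 = 13$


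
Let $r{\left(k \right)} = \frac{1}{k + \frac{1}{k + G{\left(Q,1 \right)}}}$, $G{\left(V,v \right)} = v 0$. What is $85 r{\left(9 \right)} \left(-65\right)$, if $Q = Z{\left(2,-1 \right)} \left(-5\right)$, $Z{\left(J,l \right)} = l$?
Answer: $- \frac{49725}{82} \approx -606.4$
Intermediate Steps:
$Q = 5$ ($Q = \left(-1\right) \left(-5\right) = 5$)
$G{\left(V,v \right)} = 0$
$r{\left(k \right)} = \frac{1}{k + \frac{1}{k}}$ ($r{\left(k \right)} = \frac{1}{k + \frac{1}{k + 0}} = \frac{1}{k + \frac{1}{k}}$)
$85 r{\left(9 \right)} \left(-65\right) = 85 \frac{9}{1 + 9^{2}} \left(-65\right) = 85 \frac{9}{1 + 81} \left(-65\right) = 85 \cdot \frac{9}{82} \left(-65\right) = \frac{765}{82} \left(-65\right) = - \frac{49725}{82}$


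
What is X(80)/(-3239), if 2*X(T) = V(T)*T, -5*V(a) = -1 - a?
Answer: -648/3239 ≈ -0.20006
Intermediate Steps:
V(a) = ⅕ + a/5 (V(a) = -(-1 - a)/5 = ⅕ + a/5)
X(T) = T*(⅕ + T/5)/2 (X(T) = ((⅕ + T/5)*T)/2 = (T*(⅕ + T/5))/2 = T*(⅕ + T/5)/2)
X(80)/(-3239) = ((⅒)*80*(1 + 80))/(-3239) = ((⅒)*80*81)*(-1/3239) = 648*(-1/3239) = -648/3239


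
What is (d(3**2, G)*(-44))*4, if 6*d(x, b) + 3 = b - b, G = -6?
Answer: 88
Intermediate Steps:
d(x, b) = -1/2 (d(x, b) = -1/2 + (b - b)/6 = -1/2 + (1/6)*0 = -1/2 + 0 = -1/2)
(d(3**2, G)*(-44))*4 = -1/2*(-44)*4 = 22*4 = 88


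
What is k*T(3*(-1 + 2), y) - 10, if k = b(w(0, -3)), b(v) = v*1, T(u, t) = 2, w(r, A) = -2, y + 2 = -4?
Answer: -14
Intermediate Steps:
y = -6 (y = -2 - 4 = -6)
b(v) = v
k = -2
k*T(3*(-1 + 2), y) - 10 = -2*2 - 10 = -4 - 10 = -14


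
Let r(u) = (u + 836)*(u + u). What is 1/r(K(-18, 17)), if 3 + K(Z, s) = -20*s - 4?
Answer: -1/339366 ≈ -2.9467e-6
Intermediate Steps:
K(Z, s) = -7 - 20*s (K(Z, s) = -3 + (-20*s - 4) = -3 + (-4 - 20*s) = -7 - 20*s)
r(u) = 2*u*(836 + u) (r(u) = (836 + u)*(2*u) = 2*u*(836 + u))
1/r(K(-18, 17)) = 1/(2*(-7 - 20*17)*(836 + (-7 - 20*17))) = 1/(2*(-7 - 340)*(836 + (-7 - 340))) = 1/(2*(-347)*(836 - 347)) = 1/(2*(-347)*489) = 1/(-339366) = -1/339366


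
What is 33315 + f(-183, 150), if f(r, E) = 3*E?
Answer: 33765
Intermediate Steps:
33315 + f(-183, 150) = 33315 + 3*150 = 33315 + 450 = 33765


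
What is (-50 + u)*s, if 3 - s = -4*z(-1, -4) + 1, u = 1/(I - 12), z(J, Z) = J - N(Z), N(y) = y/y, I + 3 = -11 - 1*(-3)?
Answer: 6906/23 ≈ 300.26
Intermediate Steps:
I = -11 (I = -3 + (-11 - 1*(-3)) = -3 + (-11 + 3) = -3 - 8 = -11)
N(y) = 1
z(J, Z) = -1 + J (z(J, Z) = J - 1*1 = J - 1 = -1 + J)
u = -1/23 (u = 1/(-11 - 12) = 1/(-23) = -1/23 ≈ -0.043478)
s = -6 (s = 3 - (-4*(-1 - 1) + 1) = 3 - (-4*(-2) + 1) = 3 - (8 + 1) = 3 - 1*9 = 3 - 9 = -6)
(-50 + u)*s = (-50 - 1/23)*(-6) = -1151/23*(-6) = 6906/23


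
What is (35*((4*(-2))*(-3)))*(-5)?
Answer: -4200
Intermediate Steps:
(35*((4*(-2))*(-3)))*(-5) = (35*(-8*(-3)))*(-5) = (35*24)*(-5) = 840*(-5) = -4200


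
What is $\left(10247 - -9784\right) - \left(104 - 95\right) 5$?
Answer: $19986$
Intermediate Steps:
$\left(10247 - -9784\right) - \left(104 - 95\right) 5 = \left(10247 + 9784\right) - 9 \cdot 5 = 20031 - 45 = 19986$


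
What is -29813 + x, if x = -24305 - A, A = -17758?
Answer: -36360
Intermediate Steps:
x = -6547 (x = -24305 - 1*(-17758) = -24305 + 17758 = -6547)
-29813 + x = -29813 - 6547 = -36360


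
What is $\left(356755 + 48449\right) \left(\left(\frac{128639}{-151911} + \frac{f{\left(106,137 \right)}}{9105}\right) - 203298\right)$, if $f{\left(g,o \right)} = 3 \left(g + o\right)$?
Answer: $- \frac{12660041557838219096}{153683295} \approx -8.2377 \cdot 10^{10}$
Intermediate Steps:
$f{\left(g,o \right)} = 3 g + 3 o$
$\left(356755 + 48449\right) \left(\left(\frac{128639}{-151911} + \frac{f{\left(106,137 \right)}}{9105}\right) - 203298\right) = \left(356755 + 48449\right) \left(\left(\frac{128639}{-151911} + \frac{3 \cdot 106 + 3 \cdot 137}{9105}\right) - 203298\right) = 405204 \left(\left(128639 \left(- \frac{1}{151911}\right) + \left(318 + 411\right) \frac{1}{9105}\right) - 203298\right) = 405204 \left(\left(- \frac{128639}{151911} + 729 \cdot \frac{1}{9105}\right) - 203298\right) = 405204 \left(\left(- \frac{128639}{151911} + \frac{243}{3035}\right) - 203298\right) = 405204 \left(- \frac{353504992}{461049885} - 203298\right) = 405204 \left(- \frac{93730873025722}{461049885}\right) = - \frac{12660041557838219096}{153683295}$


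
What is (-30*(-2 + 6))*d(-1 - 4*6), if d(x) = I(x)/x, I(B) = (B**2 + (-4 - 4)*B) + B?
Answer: 3840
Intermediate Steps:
I(B) = B**2 - 7*B (I(B) = (B**2 - 8*B) + B = B**2 - 7*B)
d(x) = -7 + x (d(x) = (x*(-7 + x))/x = -7 + x)
(-30*(-2 + 6))*d(-1 - 4*6) = (-30*(-2 + 6))*(-7 + (-1 - 4*6)) = (-30*4)*(-7 + (-1 - 24)) = (-10*12)*(-7 - 25) = -120*(-32) = 3840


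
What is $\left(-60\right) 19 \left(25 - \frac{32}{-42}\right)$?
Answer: $- \frac{205580}{7} \approx -29369.0$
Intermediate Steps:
$\left(-60\right) 19 \left(25 - \frac{32}{-42}\right) = - 1140 \left(25 - - \frac{16}{21}\right) = - 1140 \left(25 + \frac{16}{21}\right) = \left(-1140\right) \frac{541}{21} = - \frac{205580}{7}$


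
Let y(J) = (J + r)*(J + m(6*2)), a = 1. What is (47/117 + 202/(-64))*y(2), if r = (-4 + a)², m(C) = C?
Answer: -794101/1872 ≈ -424.20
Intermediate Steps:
r = 9 (r = (-4 + 1)² = (-3)² = 9)
y(J) = (9 + J)*(12 + J) (y(J) = (J + 9)*(J + 6*2) = (9 + J)*(J + 12) = (9 + J)*(12 + J))
(47/117 + 202/(-64))*y(2) = (47/117 + 202/(-64))*(108 + 2² + 21*2) = (47*(1/117) + 202*(-1/64))*(108 + 4 + 42) = (47/117 - 101/32)*154 = -10313/3744*154 = -794101/1872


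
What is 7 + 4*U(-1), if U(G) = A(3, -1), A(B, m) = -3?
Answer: -5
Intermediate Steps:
U(G) = -3
7 + 4*U(-1) = 7 + 4*(-3) = 7 - 12 = -5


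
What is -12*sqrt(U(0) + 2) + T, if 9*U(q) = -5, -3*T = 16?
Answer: -16/3 - 4*sqrt(13) ≈ -19.756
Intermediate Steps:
T = -16/3 (T = -1/3*16 = -16/3 ≈ -5.3333)
U(q) = -5/9 (U(q) = (1/9)*(-5) = -5/9)
-12*sqrt(U(0) + 2) + T = -12*sqrt(-5/9 + 2) - 16/3 = -4*sqrt(13) - 16/3 = -16/3 - 4*sqrt(13)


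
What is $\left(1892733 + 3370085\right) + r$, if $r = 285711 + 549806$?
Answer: $6098335$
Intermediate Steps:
$r = 835517$
$\left(1892733 + 3370085\right) + r = \left(1892733 + 3370085\right) + 835517 = 5262818 + 835517 = 6098335$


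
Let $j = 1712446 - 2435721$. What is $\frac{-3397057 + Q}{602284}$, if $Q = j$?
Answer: $- \frac{1030083}{150571} \approx -6.8412$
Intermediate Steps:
$j = -723275$
$Q = -723275$
$\frac{-3397057 + Q}{602284} = \frac{-3397057 - 723275}{602284} = \left(-4120332\right) \frac{1}{602284} = - \frac{1030083}{150571}$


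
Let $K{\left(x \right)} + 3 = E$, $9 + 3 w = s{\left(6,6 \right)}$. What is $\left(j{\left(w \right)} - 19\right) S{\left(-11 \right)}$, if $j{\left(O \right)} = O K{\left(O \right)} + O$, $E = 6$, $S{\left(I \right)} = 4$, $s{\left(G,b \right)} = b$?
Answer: $-92$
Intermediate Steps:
$w = -1$ ($w = -3 + \frac{1}{3} \cdot 6 = -3 + 2 = -1$)
$K{\left(x \right)} = 3$ ($K{\left(x \right)} = -3 + 6 = 3$)
$j{\left(O \right)} = 4 O$ ($j{\left(O \right)} = O 3 + O = 3 O + O = 4 O$)
$\left(j{\left(w \right)} - 19\right) S{\left(-11 \right)} = \left(4 \left(-1\right) - 19\right) 4 = \left(-4 - 19\right) 4 = \left(-23\right) 4 = -92$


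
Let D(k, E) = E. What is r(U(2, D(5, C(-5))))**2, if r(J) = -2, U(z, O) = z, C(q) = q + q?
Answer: 4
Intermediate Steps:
C(q) = 2*q
r(U(2, D(5, C(-5))))**2 = (-2)**2 = 4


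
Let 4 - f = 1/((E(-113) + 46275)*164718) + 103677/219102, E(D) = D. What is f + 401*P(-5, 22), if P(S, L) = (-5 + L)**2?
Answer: 32179270948681310357/277664762643372 ≈ 1.1589e+5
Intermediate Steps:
f = 979270703572649/277664762643372 (f = 4 - (1/((-113 + 46275)*164718) + 103677/219102) = 4 - ((1/164718)/46162 + 103677*(1/219102)) = 4 - ((1/46162)*(1/164718) + 34559/73034) = 4 - (1/7603712316 + 34559/73034) = 4 - 1*131388347000839/277664762643372 = 4 - 131388347000839/277664762643372 = 979270703572649/277664762643372 ≈ 3.5268)
f + 401*P(-5, 22) = 979270703572649/277664762643372 + 401*(-5 + 22)**2 = 979270703572649/277664762643372 + 401*17**2 = 979270703572649/277664762643372 + 401*289 = 979270703572649/277664762643372 + 115889 = 32179270948681310357/277664762643372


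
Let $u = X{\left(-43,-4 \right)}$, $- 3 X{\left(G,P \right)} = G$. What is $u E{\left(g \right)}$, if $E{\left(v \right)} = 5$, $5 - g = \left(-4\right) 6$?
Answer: $\frac{215}{3} \approx 71.667$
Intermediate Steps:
$g = 29$ ($g = 5 - \left(-4\right) 6 = 5 - -24 = 5 + 24 = 29$)
$X{\left(G,P \right)} = - \frac{G}{3}$
$u = \frac{43}{3}$ ($u = \left(- \frac{1}{3}\right) \left(-43\right) = \frac{43}{3} \approx 14.333$)
$u E{\left(g \right)} = \frac{43}{3} \cdot 5 = \frac{215}{3}$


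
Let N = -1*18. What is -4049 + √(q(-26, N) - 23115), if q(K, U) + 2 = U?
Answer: -4049 + I*√23135 ≈ -4049.0 + 152.1*I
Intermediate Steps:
N = -18
q(K, U) = -2 + U
-4049 + √(q(-26, N) - 23115) = -4049 + √((-2 - 18) - 23115) = -4049 + √(-20 - 23115) = -4049 + √(-23135) = -4049 + I*√23135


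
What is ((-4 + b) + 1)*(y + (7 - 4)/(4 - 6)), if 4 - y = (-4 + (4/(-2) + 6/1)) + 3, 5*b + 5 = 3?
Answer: 17/10 ≈ 1.7000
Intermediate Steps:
b = -⅖ (b = -1 + (⅕)*3 = -1 + ⅗ = -⅖ ≈ -0.40000)
y = 1 (y = 4 - ((-4 + (4/(-2) + 6/1)) + 3) = 4 - ((-4 + (4*(-½) + 6*1)) + 3) = 4 - ((-4 + (-2 + 6)) + 3) = 4 - ((-4 + 4) + 3) = 4 - (0 + 3) = 4 - 1*3 = 4 - 3 = 1)
((-4 + b) + 1)*(y + (7 - 4)/(4 - 6)) = ((-4 - ⅖) + 1)*(1 + (7 - 4)/(4 - 6)) = (-22/5 + 1)*(1 + 3/(-2)) = -17*(1 + 3*(-½))/5 = -17*(1 - 3/2)/5 = -17/5*(-½) = 17/10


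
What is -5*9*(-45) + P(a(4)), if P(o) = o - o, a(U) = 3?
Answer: 2025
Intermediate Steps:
P(o) = 0
-5*9*(-45) + P(a(4)) = -5*9*(-45) + 0 = -45*(-45) + 0 = 2025 + 0 = 2025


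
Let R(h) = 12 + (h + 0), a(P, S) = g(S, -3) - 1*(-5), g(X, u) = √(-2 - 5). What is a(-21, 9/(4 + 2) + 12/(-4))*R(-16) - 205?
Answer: -225 - 4*I*√7 ≈ -225.0 - 10.583*I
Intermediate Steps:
g(X, u) = I*√7 (g(X, u) = √(-7) = I*√7)
a(P, S) = 5 + I*√7 (a(P, S) = I*√7 - 1*(-5) = I*√7 + 5 = 5 + I*√7)
R(h) = 12 + h
a(-21, 9/(4 + 2) + 12/(-4))*R(-16) - 205 = (5 + I*√7)*(12 - 16) - 205 = (5 + I*√7)*(-4) - 205 = (-20 - 4*I*√7) - 205 = -225 - 4*I*√7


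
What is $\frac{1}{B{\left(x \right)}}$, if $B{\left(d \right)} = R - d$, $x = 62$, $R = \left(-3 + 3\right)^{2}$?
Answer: $- \frac{1}{62} \approx -0.016129$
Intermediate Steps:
$R = 0$ ($R = 0^{2} = 0$)
$B{\left(d \right)} = - d$ ($B{\left(d \right)} = 0 - d = - d$)
$\frac{1}{B{\left(x \right)}} = \frac{1}{\left(-1\right) 62} = \frac{1}{-62} = - \frac{1}{62}$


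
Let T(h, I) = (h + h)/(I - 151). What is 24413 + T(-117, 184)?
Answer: 268465/11 ≈ 24406.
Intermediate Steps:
T(h, I) = 2*h/(-151 + I) (T(h, I) = (2*h)/(-151 + I) = 2*h/(-151 + I))
24413 + T(-117, 184) = 24413 + 2*(-117)/(-151 + 184) = 24413 + 2*(-117)/33 = 24413 + 2*(-117)*(1/33) = 24413 - 78/11 = 268465/11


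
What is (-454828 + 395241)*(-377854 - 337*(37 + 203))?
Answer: 27334582858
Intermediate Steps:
(-454828 + 395241)*(-377854 - 337*(37 + 203)) = -59587*(-377854 - 337*240) = -59587*(-377854 - 80880) = -59587*(-458734) = 27334582858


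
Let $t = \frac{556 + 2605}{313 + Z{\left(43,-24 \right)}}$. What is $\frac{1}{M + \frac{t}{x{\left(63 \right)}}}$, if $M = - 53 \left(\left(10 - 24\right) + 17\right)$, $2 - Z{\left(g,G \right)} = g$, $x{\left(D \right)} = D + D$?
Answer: $- \frac{34272}{5446087} \approx -0.006293$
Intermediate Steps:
$x{\left(D \right)} = 2 D$
$Z{\left(g,G \right)} = 2 - g$
$t = \frac{3161}{272}$ ($t = \frac{556 + 2605}{313 + \left(2 - 43\right)} = \frac{3161}{313 + \left(2 - 43\right)} = \frac{3161}{313 - 41} = \frac{3161}{272} \approx 11.621$)
$M = -159$ ($M = - 53 \left(-14 + 17\right) = \left(-53\right) 3 = -159$)
$\frac{1}{M + \frac{t}{x{\left(63 \right)}}} = \frac{1}{-159 + \frac{3161}{272 \cdot 2 \cdot 63}} = \frac{1}{-159 + \frac{3161}{272 \cdot 126}} = \frac{1}{-159 + \frac{3161}{272} \cdot \frac{1}{126}} = \frac{1}{-159 + \frac{3161}{34272}} = \frac{1}{- \frac{5446087}{34272}} = - \frac{34272}{5446087}$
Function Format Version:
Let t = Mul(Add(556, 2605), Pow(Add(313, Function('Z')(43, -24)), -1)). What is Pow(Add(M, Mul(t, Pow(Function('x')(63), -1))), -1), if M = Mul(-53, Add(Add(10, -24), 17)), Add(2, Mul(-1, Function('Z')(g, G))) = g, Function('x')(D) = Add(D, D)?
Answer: Rational(-34272, 5446087) ≈ -0.0062930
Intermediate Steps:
Function('x')(D) = Mul(2, D)
Function('Z')(g, G) = Add(2, Mul(-1, g))
t = Rational(3161, 272) (t = Mul(Add(556, 2605), Pow(Add(313, Add(2, Mul(-1, 43))), -1)) = Mul(3161, Pow(Add(313, Add(2, -43)), -1)) = Mul(3161, Pow(Add(313, -41), -1)) = Mul(3161, Pow(272, -1)) = Mul(3161, Rational(1, 272)) = Rational(3161, 272) ≈ 11.621)
M = -159 (M = Mul(-53, Add(-14, 17)) = Mul(-53, 3) = -159)
Pow(Add(M, Mul(t, Pow(Function('x')(63), -1))), -1) = Pow(Add(-159, Mul(Rational(3161, 272), Pow(Mul(2, 63), -1))), -1) = Pow(Add(-159, Mul(Rational(3161, 272), Pow(126, -1))), -1) = Pow(Add(-159, Mul(Rational(3161, 272), Rational(1, 126))), -1) = Pow(Add(-159, Rational(3161, 34272)), -1) = Pow(Rational(-5446087, 34272), -1) = Rational(-34272, 5446087)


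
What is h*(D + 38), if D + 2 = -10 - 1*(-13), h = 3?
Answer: 117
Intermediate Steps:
D = 1 (D = -2 + (-10 - 1*(-13)) = -2 + (-10 + 13) = -2 + 3 = 1)
h*(D + 38) = 3*(1 + 38) = 3*39 = 117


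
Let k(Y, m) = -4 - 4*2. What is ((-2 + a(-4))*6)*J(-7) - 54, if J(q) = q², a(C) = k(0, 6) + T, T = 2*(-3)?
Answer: -5934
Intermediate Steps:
T = -6
k(Y, m) = -12 (k(Y, m) = -4 - 8 = -12)
a(C) = -18 (a(C) = -12 - 6 = -18)
((-2 + a(-4))*6)*J(-7) - 54 = ((-2 - 18)*6)*(-7)² - 54 = -20*6*49 - 54 = -120*49 - 54 = -5880 - 54 = -5934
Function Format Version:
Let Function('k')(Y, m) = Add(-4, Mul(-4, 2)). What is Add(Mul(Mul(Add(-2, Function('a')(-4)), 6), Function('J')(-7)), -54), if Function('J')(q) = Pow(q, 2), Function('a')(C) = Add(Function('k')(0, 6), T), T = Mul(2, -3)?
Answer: -5934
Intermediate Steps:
T = -6
Function('k')(Y, m) = -12 (Function('k')(Y, m) = Add(-4, -8) = -12)
Function('a')(C) = -18 (Function('a')(C) = Add(-12, -6) = -18)
Add(Mul(Mul(Add(-2, Function('a')(-4)), 6), Function('J')(-7)), -54) = Add(Mul(Mul(Add(-2, -18), 6), Pow(-7, 2)), -54) = Add(Mul(Mul(-20, 6), 49), -54) = Add(Mul(-120, 49), -54) = Add(-5880, -54) = -5934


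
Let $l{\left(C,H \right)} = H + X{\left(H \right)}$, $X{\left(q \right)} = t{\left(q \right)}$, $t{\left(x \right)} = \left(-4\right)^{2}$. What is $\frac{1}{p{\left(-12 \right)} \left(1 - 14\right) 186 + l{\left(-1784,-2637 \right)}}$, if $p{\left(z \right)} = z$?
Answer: $\frac{1}{26395} \approx 3.7886 \cdot 10^{-5}$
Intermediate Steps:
$t{\left(x \right)} = 16$
$X{\left(q \right)} = 16$
$l{\left(C,H \right)} = 16 + H$ ($l{\left(C,H \right)} = H + 16 = 16 + H$)
$\frac{1}{p{\left(-12 \right)} \left(1 - 14\right) 186 + l{\left(-1784,-2637 \right)}} = \frac{1}{- 12 \left(1 - 14\right) 186 + \left(16 - 2637\right)} = \frac{1}{\left(-12\right) \left(-13\right) 186 - 2621} = \frac{1}{156 \cdot 186 - 2621} = \frac{1}{29016 - 2621} = \frac{1}{26395}$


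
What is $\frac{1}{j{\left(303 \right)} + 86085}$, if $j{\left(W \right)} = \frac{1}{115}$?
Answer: $\frac{115}{9899776} \approx 1.1616 \cdot 10^{-5}$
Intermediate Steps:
$j{\left(W \right)} = \frac{1}{115}$
$\frac{1}{j{\left(303 \right)} + 86085} = \frac{1}{\frac{1}{115} + 86085} = \frac{1}{\frac{9899776}{115}} = \frac{115}{9899776}$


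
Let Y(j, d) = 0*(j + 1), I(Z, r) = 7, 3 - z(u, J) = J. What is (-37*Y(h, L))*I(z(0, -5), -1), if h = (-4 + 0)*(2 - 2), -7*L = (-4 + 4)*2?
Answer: 0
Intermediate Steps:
z(u, J) = 3 - J
L = 0 (L = -(-4 + 4)*2/7 = -0*2 = -⅐*0 = 0)
h = 0 (h = -4*0 = 0)
Y(j, d) = 0 (Y(j, d) = 0*(1 + j) = 0)
(-37*Y(h, L))*I(z(0, -5), -1) = -37*0*7 = 0*7 = 0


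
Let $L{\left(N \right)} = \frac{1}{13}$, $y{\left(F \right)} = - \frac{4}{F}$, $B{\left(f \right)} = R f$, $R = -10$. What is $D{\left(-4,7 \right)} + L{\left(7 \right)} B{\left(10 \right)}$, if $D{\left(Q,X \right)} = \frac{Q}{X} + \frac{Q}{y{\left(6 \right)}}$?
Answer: $- \frac{206}{91} \approx -2.2637$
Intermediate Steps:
$B{\left(f \right)} = - 10 f$
$D{\left(Q,X \right)} = - \frac{3 Q}{2} + \frac{Q}{X}$ ($D{\left(Q,X \right)} = \frac{Q}{X} + \frac{Q}{\left(-4\right) \frac{1}{6}} = \frac{Q}{X} + \frac{Q}{- \frac{2}{3}} = \frac{Q}{X} + Q \left(- \frac{3}{2}\right) = \frac{Q}{X} - \frac{3 Q}{2} = - \frac{3 Q}{2} + \frac{Q}{X}$)
$L{\left(N \right)} = \frac{1}{13}$
$D{\left(-4,7 \right)} + L{\left(7 \right)} B{\left(10 \right)} = \left(\left(- \frac{3}{2}\right) \left(-4\right) - \frac{4}{7}\right) + \frac{\left(-10\right) 10}{13} = \left(6 - \frac{4}{7}\right) + \frac{1}{13} \left(-100\right) = \left(6 - \frac{4}{7}\right) - \frac{100}{13} = \frac{38}{7} - \frac{100}{13} = - \frac{206}{91}$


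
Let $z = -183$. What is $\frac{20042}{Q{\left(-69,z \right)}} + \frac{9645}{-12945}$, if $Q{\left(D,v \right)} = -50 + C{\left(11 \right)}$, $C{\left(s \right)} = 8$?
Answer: $- \frac{8661626}{18123} \approx -477.94$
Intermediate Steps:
$Q{\left(D,v \right)} = -42$ ($Q{\left(D,v \right)} = -50 + 8 = -42$)
$\frac{20042}{Q{\left(-69,z \right)}} + \frac{9645}{-12945} = \frac{20042}{-42} + \frac{9645}{-12945} = 20042 \left(- \frac{1}{42}\right) + 9645 \left(- \frac{1}{12945}\right) = - \frac{10021}{21} - \frac{643}{863} = - \frac{8661626}{18123}$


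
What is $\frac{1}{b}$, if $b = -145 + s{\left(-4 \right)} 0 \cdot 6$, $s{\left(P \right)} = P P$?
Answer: $- \frac{1}{145} \approx -0.0068966$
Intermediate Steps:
$s{\left(P \right)} = P^{2}$
$b = -145$ ($b = -145 + \left(-4\right)^{2} \cdot 0 \cdot 6 = -145 + 16 \cdot 0 \cdot 6 = -145 + 0 \cdot 6 = -145 + 0 = -145$)
$\frac{1}{b} = \frac{1}{-145} = - \frac{1}{145}$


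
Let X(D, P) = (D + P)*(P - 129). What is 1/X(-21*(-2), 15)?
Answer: -1/6498 ≈ -0.00015389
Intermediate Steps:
X(D, P) = (-129 + P)*(D + P) (X(D, P) = (D + P)*(-129 + P) = (-129 + P)*(D + P))
1/X(-21*(-2), 15) = 1/(15**2 - (-2709)*(-2) - 129*15 - 21*(-2)*15) = 1/(225 - 129*42 - 1935 + 42*15) = 1/(225 - 5418 - 1935 + 630) = 1/(-6498) = -1/6498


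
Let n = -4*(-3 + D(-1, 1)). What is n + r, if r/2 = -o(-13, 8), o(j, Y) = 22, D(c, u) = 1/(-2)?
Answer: -30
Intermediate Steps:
D(c, u) = -½
n = 14 (n = -4*(-3 - ½) = -4*(-7/2) = 14)
r = -44 (r = 2*(-1*22) = 2*(-22) = -44)
n + r = 14 - 44 = -30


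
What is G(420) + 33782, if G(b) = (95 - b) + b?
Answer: 33877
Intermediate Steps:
G(b) = 95
G(420) + 33782 = 95 + 33782 = 33877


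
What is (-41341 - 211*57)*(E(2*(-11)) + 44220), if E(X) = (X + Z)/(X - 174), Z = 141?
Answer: -2359900558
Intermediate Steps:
E(X) = (141 + X)/(-174 + X) (E(X) = (X + 141)/(X - 174) = (141 + X)/(-174 + X))
(-41341 - 211*57)*(E(2*(-11)) + 44220) = (-41341 - 211*57)*((141 + 2*(-11))/(-174 + 2*(-11)) + 44220) = (-41341 - 12027)*((141 - 22)/(-174 - 22) + 44220) = -53368*(119/(-196) + 44220) = -53368*(-1/196*119 + 44220) = -53368*(-17/28 + 44220) = -53368*1238143/28 = -2359900558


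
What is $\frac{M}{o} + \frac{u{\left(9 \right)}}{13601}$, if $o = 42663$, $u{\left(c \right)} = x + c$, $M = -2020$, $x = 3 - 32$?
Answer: $- \frac{28327280}{580259463} \approx -0.048818$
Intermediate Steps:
$x = -29$
$u{\left(c \right)} = -29 + c$
$\frac{M}{o} + \frac{u{\left(9 \right)}}{13601} = - \frac{2020}{42663} + \frac{-29 + 9}{13601} = \left(-2020\right) \frac{1}{42663} - \frac{20}{13601} = - \frac{2020}{42663} - \frac{20}{13601} = - \frac{28327280}{580259463}$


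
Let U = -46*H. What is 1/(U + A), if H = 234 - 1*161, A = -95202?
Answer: -1/98560 ≈ -1.0146e-5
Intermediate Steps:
H = 73 (H = 234 - 161 = 73)
U = -3358 (U = -46*73 = -3358)
1/(U + A) = 1/(-3358 - 95202) = 1/(-98560) = -1/98560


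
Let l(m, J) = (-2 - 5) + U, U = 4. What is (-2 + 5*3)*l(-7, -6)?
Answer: -39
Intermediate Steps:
l(m, J) = -3 (l(m, J) = (-2 - 5) + 4 = -7 + 4 = -3)
(-2 + 5*3)*l(-7, -6) = (-2 + 5*3)*(-3) = (-2 + 15)*(-3) = 13*(-3) = -39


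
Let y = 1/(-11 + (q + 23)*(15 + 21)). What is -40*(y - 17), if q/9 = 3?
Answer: 1216480/1789 ≈ 679.98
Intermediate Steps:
q = 27 (q = 9*3 = 27)
y = 1/1789 (y = 1/(-11 + (27 + 23)*(15 + 21)) = 1/(-11 + 50*36) = 1/(-11 + 1800) = 1/1789 ≈ 0.00055897)
-40*(y - 17) = -40*(1/1789 - 17) = -40*(-30412/1789) = 1216480/1789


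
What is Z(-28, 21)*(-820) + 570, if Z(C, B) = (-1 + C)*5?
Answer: 119470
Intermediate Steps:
Z(C, B) = -5 + 5*C
Z(-28, 21)*(-820) + 570 = (-5 + 5*(-28))*(-820) + 570 = (-5 - 140)*(-820) + 570 = -145*(-820) + 570 = 118900 + 570 = 119470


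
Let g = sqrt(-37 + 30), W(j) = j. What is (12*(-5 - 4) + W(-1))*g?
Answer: -109*I*sqrt(7) ≈ -288.39*I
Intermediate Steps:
g = I*sqrt(7) (g = sqrt(-7) = I*sqrt(7) ≈ 2.6458*I)
(12*(-5 - 4) + W(-1))*g = (12*(-5 - 4) - 1)*(I*sqrt(7)) = (12*(-9) - 1)*(I*sqrt(7)) = (-108 - 1)*(I*sqrt(7)) = -109*I*sqrt(7)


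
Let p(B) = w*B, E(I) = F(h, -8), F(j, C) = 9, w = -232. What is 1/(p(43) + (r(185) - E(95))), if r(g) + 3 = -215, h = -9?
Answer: -1/10203 ≈ -9.8010e-5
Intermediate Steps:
r(g) = -218 (r(g) = -3 - 215 = -218)
E(I) = 9
p(B) = -232*B
1/(p(43) + (r(185) - E(95))) = 1/(-232*43 + (-218 - 1*9)) = 1/(-9976 + (-218 - 9)) = 1/(-9976 - 227) = 1/(-10203) = -1/10203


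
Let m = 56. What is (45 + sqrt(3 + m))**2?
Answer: (45 + sqrt(59))**2 ≈ 2775.3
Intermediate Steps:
(45 + sqrt(3 + m))**2 = (45 + sqrt(3 + 56))**2 = (45 + sqrt(59))**2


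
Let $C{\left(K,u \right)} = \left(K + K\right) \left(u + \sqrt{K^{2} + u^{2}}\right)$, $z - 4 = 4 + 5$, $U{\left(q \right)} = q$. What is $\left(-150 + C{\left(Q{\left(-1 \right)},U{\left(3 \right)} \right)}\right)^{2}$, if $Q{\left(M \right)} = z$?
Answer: $125512 - 3744 \sqrt{178} \approx 75561.0$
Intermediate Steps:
$z = 13$ ($z = 4 + \left(4 + 5\right) = 4 + 9 = 13$)
$Q{\left(M \right)} = 13$
$C{\left(K,u \right)} = 2 K \left(u + \sqrt{K^{2} + u^{2}}\right)$
$\left(-150 + C{\left(Q{\left(-1 \right)},U{\left(3 \right)} \right)}\right)^{2} = \left(-150 + 2 \cdot 13 \left(3 + \sqrt{13^{2} + 3^{2}}\right)\right)^{2} = \left(-150 + 2 \cdot 13 \left(3 + \sqrt{169 + 9}\right)\right)^{2} = \left(-150 + 2 \cdot 13 \left(3 + \sqrt{178}\right)\right)^{2} = \left(-150 + \left(78 + 26 \sqrt{178}\right)\right)^{2} = \left(-72 + 26 \sqrt{178}\right)^{2}$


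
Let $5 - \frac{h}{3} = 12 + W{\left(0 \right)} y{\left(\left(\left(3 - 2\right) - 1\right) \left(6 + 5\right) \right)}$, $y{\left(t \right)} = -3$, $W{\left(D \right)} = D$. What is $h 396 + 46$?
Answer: $-8270$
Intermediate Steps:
$h = -21$ ($h = 15 - 3 \left(12 + 0 \left(-3\right)\right) = 15 - 3 \left(12 + 0\right) = 15 - 36 = -21$)
$h 396 + 46 = \left(-21\right) 396 + 46 = -8316 + 46 = -8270$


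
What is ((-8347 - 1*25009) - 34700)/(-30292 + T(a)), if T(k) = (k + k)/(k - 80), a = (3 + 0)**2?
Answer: 2415988/1075375 ≈ 2.2466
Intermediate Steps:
a = 9 (a = 3**2 = 9)
T(k) = 2*k/(-80 + k) (T(k) = (2*k)/(-80 + k) = 2*k/(-80 + k))
((-8347 - 1*25009) - 34700)/(-30292 + T(a)) = ((-8347 - 1*25009) - 34700)/(-30292 + 2*9/(-80 + 9)) = ((-8347 - 25009) - 34700)/(-30292 + 2*9/(-71)) = (-33356 - 34700)/(-30292 + 2*9*(-1/71)) = -68056/(-30292 - 18/71) = -68056/(-2150750/71) = -68056*(-71/2150750) = 2415988/1075375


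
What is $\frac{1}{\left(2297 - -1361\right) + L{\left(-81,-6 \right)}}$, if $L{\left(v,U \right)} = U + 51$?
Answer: $\frac{1}{3703} \approx 0.00027005$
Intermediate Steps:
$L{\left(v,U \right)} = 51 + U$
$\frac{1}{\left(2297 - -1361\right) + L{\left(-81,-6 \right)}} = \frac{1}{\left(2297 - -1361\right) + \left(51 - 6\right)} = \frac{1}{\left(2297 + 1361\right) + 45} = \frac{1}{3658 + 45} = \frac{1}{3703}$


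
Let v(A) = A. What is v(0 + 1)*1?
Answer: 1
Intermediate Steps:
v(0 + 1)*1 = (0 + 1)*1 = 1*1 = 1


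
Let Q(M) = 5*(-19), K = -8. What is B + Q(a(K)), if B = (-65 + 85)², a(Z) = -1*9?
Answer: 305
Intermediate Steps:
a(Z) = -9
Q(M) = -95
B = 400 (B = 20² = 400)
B + Q(a(K)) = 400 - 95 = 305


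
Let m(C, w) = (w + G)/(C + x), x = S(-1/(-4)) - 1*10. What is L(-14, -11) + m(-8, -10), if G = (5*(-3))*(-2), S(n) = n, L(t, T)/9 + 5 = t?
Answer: -12221/71 ≈ -172.13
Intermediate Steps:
L(t, T) = -45 + 9*t
x = -39/4 (x = -1/(-4) - 1*10 = -1*(-¼) - 10 = ¼ - 10 = -39/4 ≈ -9.7500)
G = 30 (G = -15*(-2) = 30)
m(C, w) = (30 + w)/(-39/4 + C) (m(C, w) = (w + 30)/(C - 39/4) = (30 + w)/(-39/4 + C))
L(-14, -11) + m(-8, -10) = (-45 + 9*(-14)) + 4*(30 - 10)/(-39 + 4*(-8)) = (-45 - 126) + 4*20/(-39 - 32) = -171 + 4*20/(-71) = -171 + 4*(-1/71)*20 = -171 - 80/71 = -12221/71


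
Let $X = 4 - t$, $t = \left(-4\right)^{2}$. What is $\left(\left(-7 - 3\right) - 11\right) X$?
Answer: $252$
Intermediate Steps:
$t = 16$
$X = -12$ ($X = 4 - 16 = -12$)
$\left(\left(-7 - 3\right) - 11\right) X = \left(\left(-7 - 3\right) - 11\right) \left(-12\right) = \left(-10 - 11\right) \left(-12\right) = \left(-21\right) \left(-12\right) = 252$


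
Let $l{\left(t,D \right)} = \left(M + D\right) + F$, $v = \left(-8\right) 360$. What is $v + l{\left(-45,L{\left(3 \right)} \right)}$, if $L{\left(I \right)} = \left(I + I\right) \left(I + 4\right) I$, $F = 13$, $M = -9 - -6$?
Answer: $-2744$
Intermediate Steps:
$M = -3$ ($M = -9 + 6 = -3$)
$v = -2880$
$L{\left(I \right)} = 2 I^{2} \left(4 + I\right)$ ($L{\left(I \right)} = 2 I \left(4 + I\right) I = 2 I^{2} \left(4 + I\right)$)
$l{\left(t,D \right)} = 10 + D$ ($l{\left(t,D \right)} = \left(-3 + D\right) + 13 = 10 + D$)
$v + l{\left(-45,L{\left(3 \right)} \right)} = -2880 + \left(10 + 2 \cdot 3^{2} \left(4 + 3\right)\right) = -2880 + \left(10 + 2 \cdot 9 \cdot 7\right) = -2880 + \left(10 + 126\right) = -2880 + 136 = -2744$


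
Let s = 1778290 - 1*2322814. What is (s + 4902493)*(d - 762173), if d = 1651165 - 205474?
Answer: 2978750254942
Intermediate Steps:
d = 1445691
s = -544524 (s = 1778290 - 2322814 = -544524)
(s + 4902493)*(d - 762173) = (-544524 + 4902493)*(1445691 - 762173) = 4357969*683518 = 2978750254942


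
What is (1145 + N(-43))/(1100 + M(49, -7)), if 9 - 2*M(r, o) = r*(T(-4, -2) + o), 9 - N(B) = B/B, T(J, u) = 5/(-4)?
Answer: 9224/10453 ≈ 0.88243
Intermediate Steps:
T(J, u) = -5/4 (T(J, u) = 5*(-¼) = -5/4)
N(B) = 8 (N(B) = 9 - B/B = 9 - 1*1 = 9 - 1 = 8)
M(r, o) = 9/2 - r*(-5/4 + o)/2
(1145 + N(-43))/(1100 + M(49, -7)) = (1145 + 8)/(1100 + (9/2 + (5/8)*49 - ½*(-7)*49)) = 1153/(1100 + (9/2 + 245/8 + 343/2)) = 1153/(1100 + 1653/8) = 1153/(10453/8) = 1153*(8/10453) = 9224/10453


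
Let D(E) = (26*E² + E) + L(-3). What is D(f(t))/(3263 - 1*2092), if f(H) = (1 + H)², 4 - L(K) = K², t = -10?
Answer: 170662/1171 ≈ 145.74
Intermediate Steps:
L(K) = 4 - K²
D(E) = -5 + E + 26*E² (D(E) = (26*E² + E) + (4 - 1*(-3)²) = (E + 26*E²) + (4 - 1*9) = (E + 26*E²) + (4 - 9) = (E + 26*E²) - 5 = -5 + E + 26*E²)
D(f(t))/(3263 - 1*2092) = (-5 + (1 - 10)² + 26*((1 - 10)²)²)/(3263 - 1*2092) = (-5 + (-9)² + 26*((-9)²)²)/(3263 - 2092) = (-5 + 81 + 26*81²)/1171 = (-5 + 81 + 26*6561)*(1/1171) = (-5 + 81 + 170586)*(1/1171) = 170662*(1/1171) = 170662/1171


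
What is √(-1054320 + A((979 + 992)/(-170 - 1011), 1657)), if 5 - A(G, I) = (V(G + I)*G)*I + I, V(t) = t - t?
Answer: 2*I*√263993 ≈ 1027.6*I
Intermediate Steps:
V(t) = 0
A(G, I) = 5 - I (A(G, I) = 5 - ((0*G)*I + I) = 5 - (0*I + I) = 5 - (0 + I) = 5 - I)
√(-1054320 + A((979 + 992)/(-170 - 1011), 1657)) = √(-1054320 + (5 - 1*1657)) = √(-1054320 + (5 - 1657)) = √(-1054320 - 1652) = √(-1055972) = 2*I*√263993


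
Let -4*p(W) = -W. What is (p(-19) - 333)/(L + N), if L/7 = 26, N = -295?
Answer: 1351/452 ≈ 2.9889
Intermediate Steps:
L = 182 (L = 7*26 = 182)
p(W) = W/4 (p(W) = -(-1)*W/4 = W/4)
(p(-19) - 333)/(L + N) = ((¼)*(-19) - 333)/(182 - 295) = (-19/4 - 333)/(-113) = -1351/4*(-1/113) = 1351/452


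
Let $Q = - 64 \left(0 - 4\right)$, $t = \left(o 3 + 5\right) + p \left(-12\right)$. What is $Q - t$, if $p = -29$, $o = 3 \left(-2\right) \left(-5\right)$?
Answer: $-187$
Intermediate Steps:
$o = 30$ ($o = \left(-6\right) \left(-5\right) = 30$)
$t = 443$ ($t = \left(30 \cdot 3 + 5\right) - -348 = \left(90 + 5\right) + 348 = 95 + 348 = 443$)
$Q = 256$ ($Q = - 64 \left(0 - 4\right) = \left(-64\right) \left(-4\right) = 256$)
$Q - t = 256 - 443 = -187$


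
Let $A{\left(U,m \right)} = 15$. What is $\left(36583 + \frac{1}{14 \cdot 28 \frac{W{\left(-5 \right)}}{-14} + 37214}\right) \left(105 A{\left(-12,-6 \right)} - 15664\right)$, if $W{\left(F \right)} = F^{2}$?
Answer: $- \frac{18819968740007}{36514} \approx -5.1542 \cdot 10^{8}$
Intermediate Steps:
$\left(36583 + \frac{1}{14 \cdot 28 \frac{W{\left(-5 \right)}}{-14} + 37214}\right) \left(105 A{\left(-12,-6 \right)} - 15664\right) = \left(36583 + \frac{1}{14 \cdot 28 \frac{\left(-5\right)^{2}}{-14} + 37214}\right) \left(105 \cdot 15 - 15664\right) = \left(36583 + \frac{1}{392 \cdot 25 \left(- \frac{1}{14}\right) + 37214}\right) \left(1575 - 15664\right) = \left(36583 + \frac{1}{392 \left(- \frac{25}{14}\right) + 37214}\right) \left(-14089\right) = \left(36583 + \frac{1}{-700 + 37214}\right) \left(-14089\right) = \left(36583 + \frac{1}{36514}\right) \left(-14089\right) = \frac{1335791663}{36514} \left(-14089\right) = - \frac{18819968740007}{36514}$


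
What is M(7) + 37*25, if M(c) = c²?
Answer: 974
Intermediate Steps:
M(7) + 37*25 = 7² + 37*25 = 49 + 925 = 974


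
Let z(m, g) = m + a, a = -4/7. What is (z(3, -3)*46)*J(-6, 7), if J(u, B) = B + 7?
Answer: 1564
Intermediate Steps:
J(u, B) = 7 + B
a = -4/7 (a = -4*1/7 = -4/7 ≈ -0.57143)
z(m, g) = -4/7 + m (z(m, g) = m - 4/7 = -4/7 + m)
(z(3, -3)*46)*J(-6, 7) = ((-4/7 + 3)*46)*(7 + 7) = ((17/7)*46)*14 = (782/7)*14 = 1564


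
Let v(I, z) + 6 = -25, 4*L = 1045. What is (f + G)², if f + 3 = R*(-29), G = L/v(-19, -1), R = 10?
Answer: 1397040129/15376 ≈ 90859.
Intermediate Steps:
L = 1045/4 (L = (¼)*1045 = 1045/4 ≈ 261.25)
v(I, z) = -31 (v(I, z) = -6 - 25 = -31)
G = -1045/124 (G = (1045/4)/(-31) = (1045/4)*(-1/31) = -1045/124 ≈ -8.4274)
f = -293 (f = -3 + 10*(-29) = -3 - 290 = -293)
(f + G)² = (-293 - 1045/124)² = (-37377/124)² = 1397040129/15376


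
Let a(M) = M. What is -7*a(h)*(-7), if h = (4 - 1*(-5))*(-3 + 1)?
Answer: -882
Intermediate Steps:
h = -18 (h = (4 + 5)*(-2) = 9*(-2) = -18)
-7*a(h)*(-7) = -7*(-18)*(-7) = 126*(-7) = -882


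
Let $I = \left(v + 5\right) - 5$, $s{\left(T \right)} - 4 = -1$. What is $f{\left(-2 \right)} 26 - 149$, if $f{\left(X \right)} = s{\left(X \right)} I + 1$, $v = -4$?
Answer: $-435$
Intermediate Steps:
$s{\left(T \right)} = 3$ ($s{\left(T \right)} = 4 - 1 = 3$)
$I = -4$ ($I = \left(-4 + 5\right) - 5 = 1 - 5 = -4$)
$f{\left(X \right)} = -11$ ($f{\left(X \right)} = 3 \left(-4\right) + 1 = -12 + 1 = -11$)
$f{\left(-2 \right)} 26 - 149 = \left(-11\right) 26 - 149 = -286 - 149 = -435$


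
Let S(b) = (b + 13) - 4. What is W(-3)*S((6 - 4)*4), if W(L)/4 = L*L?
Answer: 612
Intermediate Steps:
S(b) = 9 + b (S(b) = (13 + b) - 4 = 9 + b)
W(L) = 4*L² (W(L) = 4*(L*L) = 4*L²)
W(-3)*S((6 - 4)*4) = (4*(-3)²)*(9 + (6 - 4)*4) = (4*9)*(9 + 2*4) = 36*(9 + 8) = 36*17 = 612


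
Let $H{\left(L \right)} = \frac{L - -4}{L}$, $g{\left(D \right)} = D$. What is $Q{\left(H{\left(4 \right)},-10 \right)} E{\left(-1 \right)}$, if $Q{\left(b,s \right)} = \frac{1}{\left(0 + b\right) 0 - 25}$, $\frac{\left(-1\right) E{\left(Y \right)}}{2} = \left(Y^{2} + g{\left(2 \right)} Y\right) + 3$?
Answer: $\frac{4}{25} \approx 0.16$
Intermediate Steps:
$H{\left(L \right)} = \frac{4 + L}{L}$ ($H{\left(L \right)} = \frac{L + 4}{L} = \frac{4 + L}{L}$)
$E{\left(Y \right)} = -6 - 4 Y - 2 Y^{2}$ ($E{\left(Y \right)} = - 2 \left(\left(Y^{2} + 2 Y\right) + 3\right) = - 2 \left(3 + Y^{2} + 2 Y\right) = -6 - 4 Y - 2 Y^{2}$)
$Q{\left(b,s \right)} = - \frac{1}{25}$ ($Q{\left(b,s \right)} = \frac{1}{b 0 - 25} = \frac{1}{0 - 25} = \frac{1}{-25} = - \frac{1}{25}$)
$Q{\left(H{\left(4 \right)},-10 \right)} E{\left(-1 \right)} = - \frac{-6 - -4 - 2 \left(-1\right)^{2}}{25} = - \frac{-6 + 4 - 2}{25} = \left(- \frac{1}{25}\right) \left(-4\right) = \frac{4}{25}$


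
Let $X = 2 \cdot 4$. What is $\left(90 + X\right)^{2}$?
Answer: $9604$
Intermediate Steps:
$X = 8$
$\left(90 + X\right)^{2} = \left(90 + 8\right)^{2} = 98^{2} = 9604$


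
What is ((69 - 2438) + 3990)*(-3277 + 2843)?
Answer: -703514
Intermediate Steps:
((69 - 2438) + 3990)*(-3277 + 2843) = (-2369 + 3990)*(-434) = 1621*(-434) = -703514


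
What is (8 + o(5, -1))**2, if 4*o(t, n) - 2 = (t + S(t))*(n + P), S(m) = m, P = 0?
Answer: 36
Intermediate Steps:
o(t, n) = 1/2 + n*t/2 (o(t, n) = 1/2 + ((t + t)*(n + 0))/4 = 1/2 + ((2*t)*n)/4 = 1/2 + (2*n*t)/4 = 1/2 + n*t/2)
(8 + o(5, -1))**2 = (8 + (1/2 + (1/2)*(-1)*5))**2 = (8 + (1/2 - 5/2))**2 = (8 - 2)**2 = 6**2 = 36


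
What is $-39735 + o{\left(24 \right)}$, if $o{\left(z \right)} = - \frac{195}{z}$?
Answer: $- \frac{317945}{8} \approx -39743.0$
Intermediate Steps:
$-39735 + o{\left(24 \right)} = -39735 - \frac{195}{24} = -39735 - \frac{65}{8} = - \frac{317945}{8}$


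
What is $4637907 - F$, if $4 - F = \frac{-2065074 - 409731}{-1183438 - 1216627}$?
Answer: $\frac{2226254227700}{480013} \approx 4.6379 \cdot 10^{6}$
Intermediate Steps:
$F = \frac{1425091}{480013}$ ($F = 4 - \frac{-2065074 - 409731}{-1183438 - 1216627} = 4 - - \frac{2474805}{-2400065} = 4 - \left(-2474805\right) \left(- \frac{1}{2400065}\right) = 4 - \frac{494961}{480013} = \frac{1425091}{480013} \approx 2.9689$)
$4637907 - F = 4637907 - \frac{1425091}{480013} = \frac{2226254227700}{480013}$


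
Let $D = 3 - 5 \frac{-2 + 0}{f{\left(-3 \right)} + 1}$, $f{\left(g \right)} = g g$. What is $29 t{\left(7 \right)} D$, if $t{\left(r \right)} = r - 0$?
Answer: $812$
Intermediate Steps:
$t{\left(r \right)} = r$ ($t{\left(r \right)} = r + 0 = r$)
$f{\left(g \right)} = g^{2}$
$D = 4$ ($D = 3 - 5 \frac{-2 + 0}{\left(-3\right)^{2} + 1} = 3 - 5 \left(- \frac{2}{9 + 1}\right) = 3 - 5 \left(- \frac{2}{10}\right) = 3 - 5 \left(\left(-2\right) \frac{1}{10}\right) = 3 - -1 = 3 + 1 = 4$)
$29 t{\left(7 \right)} D = 29 \cdot 7 \cdot 4 = 203 \cdot 4 = 812$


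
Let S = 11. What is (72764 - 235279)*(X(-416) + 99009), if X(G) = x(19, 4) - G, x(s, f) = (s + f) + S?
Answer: -16163579385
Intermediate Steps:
x(s, f) = 11 + f + s (x(s, f) = (s + f) + 11 = (f + s) + 11 = 11 + f + s)
X(G) = 34 - G (X(G) = (11 + 4 + 19) - G = 34 - G)
(72764 - 235279)*(X(-416) + 99009) = (72764 - 235279)*((34 - 1*(-416)) + 99009) = -162515*((34 + 416) + 99009) = -162515*(450 + 99009) = -162515*99459 = -16163579385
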